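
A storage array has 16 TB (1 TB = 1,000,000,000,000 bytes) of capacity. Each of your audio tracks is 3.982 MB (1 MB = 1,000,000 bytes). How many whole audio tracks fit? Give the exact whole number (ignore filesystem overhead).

Capacity: 16 TB = 16,000,000,000,000 bytes
Per item: 3.982 MB = 3,982,000 bytes
⌊16,000,000,000,000 / 3,982,000⌋ = 4,018,081

4,018,081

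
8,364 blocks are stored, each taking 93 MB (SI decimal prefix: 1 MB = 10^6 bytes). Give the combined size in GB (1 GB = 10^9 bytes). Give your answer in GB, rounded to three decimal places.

777.852 GB

Total = 8,364 × 93 MB = 777,852 MB
= 777,852 × 1,000,000 bytes = 777,852,000,000 bytes
1 GB = 1,000,000,000 bytes
777,852,000,000 / 1,000,000,000 = 777.852 GB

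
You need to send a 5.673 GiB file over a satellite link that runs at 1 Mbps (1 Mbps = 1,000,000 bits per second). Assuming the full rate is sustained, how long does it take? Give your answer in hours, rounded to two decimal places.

13.54 hours

5.673 GiB = 6,091,337,367.552 bytes = 48,730,698,940.416 bits
1 Mbps = 1,000,000 bits/s
time = 48,730,698,940.416 / 1,000,000 = 48,730.6989 s
48,730.6989 s / 3600 = 13.54 hours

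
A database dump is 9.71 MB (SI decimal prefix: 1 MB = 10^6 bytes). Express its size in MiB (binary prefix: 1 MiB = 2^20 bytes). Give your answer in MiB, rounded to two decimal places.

9.26 MiB

9.71 MB × 1,000,000 bytes/MB = 9,710,000 bytes
1 MiB = 2^20 bytes = 1,048,576 bytes
9,710,000 / 1,048,576 = 9.26 MiB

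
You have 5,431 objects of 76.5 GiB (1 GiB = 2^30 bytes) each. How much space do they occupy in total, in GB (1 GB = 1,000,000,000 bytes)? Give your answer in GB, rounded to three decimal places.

Total = 5,431 × 76.5 GiB = 415471.5 GiB
= 415471.5 × 1,073,741,824 bytes = 446,109,126,230,016 bytes
1 GB = 1,000,000,000 bytes
446,109,126,230,016 / 1,000,000,000 = 446,109.126 GB

446,109.126 GB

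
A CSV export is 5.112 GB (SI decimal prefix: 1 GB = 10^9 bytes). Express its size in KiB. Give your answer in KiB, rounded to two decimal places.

4,992,187.50 KiB

5.112 GB × 1,000,000,000 bytes/GB = 5,112,000,000 bytes
1 KiB = 1,024 bytes
5,112,000,000 / 1,024 = 4,992,187.50 KiB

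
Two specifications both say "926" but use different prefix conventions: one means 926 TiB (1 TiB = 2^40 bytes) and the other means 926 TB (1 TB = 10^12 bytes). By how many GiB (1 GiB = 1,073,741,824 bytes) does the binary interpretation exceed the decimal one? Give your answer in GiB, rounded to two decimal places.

85,819.30 GiB

926 TiB = 926 × 1,099,511,627,776 = 1,018,147,767,320,576 bytes
926 TB = 926 × 1,000,000,000,000 = 926,000,000,000,000 bytes
difference = 92,147,767,320,576 bytes
92,147,767,320,576 / 1,073,741,824 = 85,819.30 GiB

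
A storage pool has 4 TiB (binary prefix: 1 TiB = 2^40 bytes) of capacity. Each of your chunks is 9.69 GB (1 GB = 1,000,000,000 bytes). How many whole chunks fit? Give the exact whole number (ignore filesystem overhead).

Capacity: 4 TiB = 4,398,046,511,104 bytes
Per item: 9.69 GB = 9,690,000,000 bytes
⌊4,398,046,511,104 / 9,690,000,000⌋ = 453

453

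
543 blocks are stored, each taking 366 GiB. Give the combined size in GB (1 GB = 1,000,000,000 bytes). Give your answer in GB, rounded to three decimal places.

213,393.303 GB

Total = 543 × 366 GiB = 198,738 GiB
= 198,738 × 1,073,741,824 bytes = 213,393,302,618,112 bytes
1 GB = 1,000,000,000 bytes
213,393,302,618,112 / 1,000,000,000 = 213,393.303 GB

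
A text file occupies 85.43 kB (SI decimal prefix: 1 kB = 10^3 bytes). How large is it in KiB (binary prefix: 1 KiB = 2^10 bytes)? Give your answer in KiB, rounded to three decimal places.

83.428 KiB

85.43 kB = 85.43 × 10^3 bytes = 85,430 bytes
1 KiB = 1,024 bytes
85,430 / 1,024 = 83.428 KiB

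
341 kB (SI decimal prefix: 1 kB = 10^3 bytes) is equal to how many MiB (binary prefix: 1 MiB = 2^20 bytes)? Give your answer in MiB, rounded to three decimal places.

341 kB = 341 × 10^3 bytes = 341,000 bytes
1 MiB = 2^20 bytes = 1,048,576 bytes
341,000 / 1,048,576 = 0.325 MiB

0.325 MiB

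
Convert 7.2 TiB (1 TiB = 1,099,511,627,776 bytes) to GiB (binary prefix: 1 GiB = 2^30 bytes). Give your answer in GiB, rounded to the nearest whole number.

7,373 GiB

7.2 TiB × 1,099,511,627,776 bytes/TiB = 7,916,483,719,987.2 bytes
1 GiB = 1,073,741,824 bytes
7,916,483,719,987.2 / 1,073,741,824 = 7,373 GiB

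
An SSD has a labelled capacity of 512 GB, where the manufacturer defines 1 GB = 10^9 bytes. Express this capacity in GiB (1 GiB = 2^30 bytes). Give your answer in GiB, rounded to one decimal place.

476.8 GiB

512 GB × 1,000,000,000 bytes/GB = 512,000,000,000 bytes
1 GiB = 1,073,741,824 bytes
512,000,000,000 / 1,073,741,824 = 476.8 GiB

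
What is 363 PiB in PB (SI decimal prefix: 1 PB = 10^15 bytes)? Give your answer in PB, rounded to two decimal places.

408.70 PB

363 PiB = 363 × 2^50 bytes = 408,701,666,183,872,512 bytes
1 PB = 10^15 bytes = 1,000,000,000,000,000 bytes
408,701,666,183,872,512 / 1,000,000,000,000,000 = 408.70 PB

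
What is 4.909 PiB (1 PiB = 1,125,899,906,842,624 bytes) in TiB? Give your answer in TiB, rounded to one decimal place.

4.909 PiB × 1,125,899,906,842,624 bytes/PiB = 5,527,042,642,690,441.216 bytes
1 TiB = 2^40 bytes = 1,099,511,627,776 bytes
5,527,042,642,690,441.216 / 1,099,511,627,776 = 5,026.8 TiB

5,026.8 TiB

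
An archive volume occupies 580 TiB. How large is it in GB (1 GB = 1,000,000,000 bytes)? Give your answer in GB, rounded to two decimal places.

637,716.74 GB

580 TiB = 580 × 2^40 bytes = 637,716,744,110,080 bytes
1 GB = 10^9 bytes = 1,000,000,000 bytes
637,716,744,110,080 / 1,000,000,000 = 637,716.74 GB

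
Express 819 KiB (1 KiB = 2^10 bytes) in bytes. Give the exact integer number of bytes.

838,656 bytes

819 × 1,024 = 838,656 bytes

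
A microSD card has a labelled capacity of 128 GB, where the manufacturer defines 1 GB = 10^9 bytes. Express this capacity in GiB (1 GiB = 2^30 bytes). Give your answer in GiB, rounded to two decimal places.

119.21 GiB

128 GB × 1,000,000,000 bytes/GB = 128,000,000,000 bytes
1 GiB = 1,073,741,824 bytes
128,000,000,000 / 1,073,741,824 = 119.21 GiB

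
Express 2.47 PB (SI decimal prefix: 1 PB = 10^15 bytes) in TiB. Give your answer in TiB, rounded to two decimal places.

2.47 PB = 2.47 × 10^15 bytes = 2,470,000,000,000,000 bytes
1 TiB = 2^40 bytes = 1,099,511,627,776 bytes
2,470,000,000,000,000 / 1,099,511,627,776 = 2,246.45 TiB

2,246.45 TiB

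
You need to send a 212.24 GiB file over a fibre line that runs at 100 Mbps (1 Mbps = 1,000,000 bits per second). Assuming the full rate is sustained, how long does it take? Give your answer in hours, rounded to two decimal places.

212.24 GiB = 227,890,964,725.76 bytes = 1,823,127,717,806.08 bits
100 Mbps = 100,000,000 bits/s
time = 1,823,127,717,806.08 / 100,000,000 = 18,231.2772 s
18,231.2772 s / 3600 = 5.06 hours

5.06 hours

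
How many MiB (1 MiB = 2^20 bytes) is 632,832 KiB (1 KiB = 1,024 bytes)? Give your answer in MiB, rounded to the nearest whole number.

618 MiB

632,832 KiB = 632,832 × 2^10 bytes = 648,019,968 bytes
1 MiB = 1,048,576 bytes
648,019,968 / 1,048,576 = 618 MiB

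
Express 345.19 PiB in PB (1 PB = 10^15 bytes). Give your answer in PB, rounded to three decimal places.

345.19 PiB × 1,125,899,906,842,624 bytes/PiB = 388,649,388,843,005,378.56 bytes
1 PB = 1,000,000,000,000,000 bytes
388,649,388,843,005,378.56 / 1,000,000,000,000,000 = 388.649 PB

388.649 PB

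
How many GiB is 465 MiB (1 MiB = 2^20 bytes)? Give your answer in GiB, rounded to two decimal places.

465 MiB × 1,048,576 bytes/MiB = 487,587,840 bytes
1 GiB = 1,073,741,824 bytes
487,587,840 / 1,073,741,824 = 0.45 GiB

0.45 GiB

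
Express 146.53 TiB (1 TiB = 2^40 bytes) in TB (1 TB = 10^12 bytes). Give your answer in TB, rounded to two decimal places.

146.53 TiB = 146.53 × 2^40 bytes = 161,111,438,818,017.28 bytes
1 TB = 1,000,000,000,000 bytes
161,111,438,818,017.28 / 1,000,000,000,000 = 161.11 TB

161.11 TB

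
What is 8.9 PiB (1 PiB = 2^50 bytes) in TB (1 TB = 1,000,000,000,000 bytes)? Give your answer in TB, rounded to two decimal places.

8.9 PiB × 1,125,899,906,842,624 bytes/PiB = 10,020,509,170,899,353.6 bytes
1 TB = 1,000,000,000,000 bytes
10,020,509,170,899,353.6 / 1,000,000,000,000 = 10,020.51 TB

10,020.51 TB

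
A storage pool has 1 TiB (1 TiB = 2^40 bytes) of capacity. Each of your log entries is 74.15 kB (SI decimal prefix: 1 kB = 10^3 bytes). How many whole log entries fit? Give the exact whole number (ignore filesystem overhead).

14,828,208

Capacity: 1 TiB = 1,099,511,627,776 bytes
Per item: 74.15 kB = 74,150 bytes
⌊1,099,511,627,776 / 74,150⌋ = 14,828,208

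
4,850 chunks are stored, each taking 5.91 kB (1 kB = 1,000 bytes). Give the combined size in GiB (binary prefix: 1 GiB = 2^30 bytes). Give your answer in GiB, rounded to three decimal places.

Total = 4,850 × 5.91 kB = 28663.5 kB
= 28663.5 × 1,000 bytes = 28,663,500 bytes
1 GiB = 1,073,741,824 bytes
28,663,500 / 1,073,741,824 = 0.027 GiB

0.027 GiB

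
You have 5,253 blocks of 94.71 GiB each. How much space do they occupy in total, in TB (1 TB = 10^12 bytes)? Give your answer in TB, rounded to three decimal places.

Total = 5,253 × 94.71 GiB = 497511.63 GiB
= 497511.63 × 1,073,741,824 bytes = 534,199,045,057,413.12 bytes
1 TB = 1,000,000,000,000 bytes
534,199,045,057,413.12 / 1,000,000,000,000 = 534.199 TB

534.199 TB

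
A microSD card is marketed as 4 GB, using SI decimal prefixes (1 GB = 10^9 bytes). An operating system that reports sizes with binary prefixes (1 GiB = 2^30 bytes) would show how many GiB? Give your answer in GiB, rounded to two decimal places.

4 GB = 4 × 10^9 bytes = 4,000,000,000 bytes
1 GiB = 1,073,741,824 bytes
4,000,000,000 / 1,073,741,824 = 3.73 GiB

3.73 GiB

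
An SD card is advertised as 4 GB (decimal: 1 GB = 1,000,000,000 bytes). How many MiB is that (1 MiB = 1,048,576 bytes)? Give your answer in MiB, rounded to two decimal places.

4 GB × 1,000,000,000 bytes/GB = 4,000,000,000 bytes
1 MiB = 1,048,576 bytes
4,000,000,000 / 1,048,576 = 3,814.70 MiB

3,814.70 MiB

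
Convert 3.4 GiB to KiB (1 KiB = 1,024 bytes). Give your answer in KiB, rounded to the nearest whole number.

3,565,158 KiB

3.4 GiB = 3.4 × 2^30 bytes = 3,650,722,201.6 bytes
1 KiB = 2^10 bytes = 1,024 bytes
3,650,722,201.6 / 1,024 = 3,565,158 KiB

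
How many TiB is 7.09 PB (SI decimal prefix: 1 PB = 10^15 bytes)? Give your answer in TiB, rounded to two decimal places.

6,448.32 TiB

7.09 PB = 7.09 × 10^15 bytes = 7,090,000,000,000,000 bytes
1 TiB = 2^40 bytes = 1,099,511,627,776 bytes
7,090,000,000,000,000 / 1,099,511,627,776 = 6,448.32 TiB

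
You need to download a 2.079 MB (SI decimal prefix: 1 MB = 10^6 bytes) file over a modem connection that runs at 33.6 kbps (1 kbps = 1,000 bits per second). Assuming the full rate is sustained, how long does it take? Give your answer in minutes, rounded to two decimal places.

2.079 MB = 2,079,000 bytes = 16,632,000 bits
33.6 kbps = 33,600 bits/s
time = 16,632,000 / 33,600 = 495.000 s
495.000 s / 60 = 8.25 minutes

8.25 minutes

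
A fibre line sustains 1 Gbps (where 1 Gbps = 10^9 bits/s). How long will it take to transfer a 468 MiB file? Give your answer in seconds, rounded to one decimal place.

3.9 seconds

468 MiB = 490,733,568 bytes = 3,925,868,544 bits
1 Gbps = 1,000,000,000 bits/s
time = 3,925,868,544 / 1,000,000,000 = 3.9 s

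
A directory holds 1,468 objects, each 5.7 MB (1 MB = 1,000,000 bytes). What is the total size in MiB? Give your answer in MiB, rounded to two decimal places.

7,979.97 MiB

Total = 1,468 × 5.7 MB = 8367.6 MB
= 8367.6 × 1,000,000 bytes = 8,367,600,000 bytes
1 MiB = 1,048,576 bytes
8,367,600,000 / 1,048,576 = 7,979.97 MiB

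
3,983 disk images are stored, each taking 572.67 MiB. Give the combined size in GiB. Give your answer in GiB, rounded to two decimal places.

Total = 3,983 × 572.67 MiB = 2280944.61 MiB
= 2280944.61 × 1,048,576 bytes = 2,391,743,775,375.36 bytes
1 GiB = 1,073,741,824 bytes
2,391,743,775,375.36 / 1,073,741,824 = 2,227.48 GiB

2,227.48 GiB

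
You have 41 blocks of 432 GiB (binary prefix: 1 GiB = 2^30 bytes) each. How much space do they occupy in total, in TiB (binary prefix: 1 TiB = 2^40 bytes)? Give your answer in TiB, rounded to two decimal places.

Total = 41 × 432 GiB = 17,712 GiB
= 17,712 × 1,073,741,824 bytes = 19,018,115,186,688 bytes
1 TiB = 1,099,511,627,776 bytes
19,018,115,186,688 / 1,099,511,627,776 = 17.30 TiB

17.30 TiB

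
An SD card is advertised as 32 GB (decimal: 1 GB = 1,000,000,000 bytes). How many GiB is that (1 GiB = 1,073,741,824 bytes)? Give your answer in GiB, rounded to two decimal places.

29.80 GiB

32 GB × 1,000,000,000 bytes/GB = 32,000,000,000 bytes
1 GiB = 1,073,741,824 bytes
32,000,000,000 / 1,073,741,824 = 29.80 GiB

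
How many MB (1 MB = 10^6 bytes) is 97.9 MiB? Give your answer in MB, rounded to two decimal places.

102.66 MB

97.9 MiB × 1,048,576 bytes/MiB = 102,655,590.4 bytes
1 MB = 10^6 bytes = 1,000,000 bytes
102,655,590.4 / 1,000,000 = 102.66 MB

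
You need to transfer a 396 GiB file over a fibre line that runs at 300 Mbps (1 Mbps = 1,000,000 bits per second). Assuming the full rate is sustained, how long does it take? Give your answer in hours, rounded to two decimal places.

396 GiB = 425,201,762,304 bytes = 3,401,614,098,432 bits
300 Mbps = 300,000,000 bits/s
time = 3,401,614,098,432 / 300,000,000 = 11,338.7137 s
11,338.7137 s / 3600 = 3.15 hours

3.15 hours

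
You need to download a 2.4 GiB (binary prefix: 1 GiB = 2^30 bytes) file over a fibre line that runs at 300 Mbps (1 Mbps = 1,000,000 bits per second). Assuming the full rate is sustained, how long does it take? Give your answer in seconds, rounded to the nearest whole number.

2.4 GiB = 2,576,980,377.6 bytes = 20,615,843,020.8 bits
300 Mbps = 300,000,000 bits/s
time = 20,615,843,020.8 / 300,000,000 = 69 s

69 seconds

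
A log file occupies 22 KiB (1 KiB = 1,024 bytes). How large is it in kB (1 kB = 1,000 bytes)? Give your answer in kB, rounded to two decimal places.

22 KiB = 22 × 2^10 bytes = 22,528 bytes
1 kB = 10^3 bytes = 1,000 bytes
22,528 / 1,000 = 22.53 kB

22.53 kB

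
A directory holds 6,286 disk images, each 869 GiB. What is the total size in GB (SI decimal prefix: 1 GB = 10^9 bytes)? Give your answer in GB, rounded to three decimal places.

Total = 6,286 × 869 GiB = 5,462,534 GiB
= 5,462,534 × 1,073,741,824 bytes = 5,865,351,220,822,016 bytes
1 GB = 1,000,000,000 bytes
5,865,351,220,822,016 / 1,000,000,000 = 5,865,351.221 GB

5,865,351.221 GB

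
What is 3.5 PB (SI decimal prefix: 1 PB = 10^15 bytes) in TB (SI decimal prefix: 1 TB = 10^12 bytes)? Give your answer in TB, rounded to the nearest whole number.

3,500 TB

3.5 PB = 3.5 × 10^15 bytes = 3,500,000,000,000,000 bytes
1 TB = 1,000,000,000,000 bytes
3,500,000,000,000,000 / 1,000,000,000,000 = 3,500 TB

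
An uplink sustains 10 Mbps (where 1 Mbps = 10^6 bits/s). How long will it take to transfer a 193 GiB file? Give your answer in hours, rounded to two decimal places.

193 GiB = 207,232,172,032 bytes = 1,657,857,376,256 bits
10 Mbps = 10,000,000 bits/s
time = 1,657,857,376,256 / 10,000,000 = 165,785.7376 s
165,785.7376 s / 3600 = 46.05 hours

46.05 hours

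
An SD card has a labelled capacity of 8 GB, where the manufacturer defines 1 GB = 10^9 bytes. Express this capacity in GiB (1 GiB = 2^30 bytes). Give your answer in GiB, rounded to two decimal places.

8 GB × 1,000,000,000 bytes/GB = 8,000,000,000 bytes
1 GiB = 1,073,741,824 bytes
8,000,000,000 / 1,073,741,824 = 7.45 GiB

7.45 GiB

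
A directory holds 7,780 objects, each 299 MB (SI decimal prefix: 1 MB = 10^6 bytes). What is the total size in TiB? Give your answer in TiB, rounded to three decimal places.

2.116 TiB

Total = 7,780 × 299 MB = 2,326,220 MB
= 2,326,220 × 1,000,000 bytes = 2,326,220,000,000 bytes
1 TiB = 1,099,511,627,776 bytes
2,326,220,000,000 / 1,099,511,627,776 = 2.116 TiB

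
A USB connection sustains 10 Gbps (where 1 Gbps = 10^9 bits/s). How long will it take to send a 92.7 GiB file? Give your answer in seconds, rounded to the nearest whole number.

92.7 GiB = 99,535,867,084.8 bytes = 796,286,936,678.4 bits
10 Gbps = 10,000,000,000 bits/s
time = 796,286,936,678.4 / 10,000,000,000 = 80 s

80 seconds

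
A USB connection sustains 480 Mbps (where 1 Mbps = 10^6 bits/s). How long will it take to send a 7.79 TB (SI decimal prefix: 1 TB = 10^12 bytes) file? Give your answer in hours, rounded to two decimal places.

7.79 TB = 7,790,000,000,000 bytes = 62,320,000,000,000 bits
480 Mbps = 480,000,000 bits/s
time = 62,320,000,000,000 / 480,000,000 = 129,833.3333 s
129,833.3333 s / 3600 = 36.06 hours

36.06 hours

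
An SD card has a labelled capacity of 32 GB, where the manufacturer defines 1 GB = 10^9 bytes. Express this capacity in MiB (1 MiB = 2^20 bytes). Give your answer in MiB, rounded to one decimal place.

30,517.6 MiB

32 GB = 32 × 10^9 bytes = 32,000,000,000 bytes
1 MiB = 1,048,576 bytes
32,000,000,000 / 1,048,576 = 30,517.6 MiB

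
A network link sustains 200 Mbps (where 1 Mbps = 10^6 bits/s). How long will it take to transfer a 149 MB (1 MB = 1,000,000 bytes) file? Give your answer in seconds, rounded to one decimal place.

6.0 seconds

149 MB = 149,000,000 bytes = 1,192,000,000 bits
200 Mbps = 200,000,000 bits/s
time = 1,192,000,000 / 200,000,000 = 6.0 s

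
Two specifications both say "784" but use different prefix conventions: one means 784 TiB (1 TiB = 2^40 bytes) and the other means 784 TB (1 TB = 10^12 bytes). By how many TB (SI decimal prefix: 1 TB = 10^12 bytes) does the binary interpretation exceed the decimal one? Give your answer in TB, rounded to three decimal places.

784 TiB = 784 × 1,099,511,627,776 = 862,017,116,176,384 bytes
784 TB = 784 × 1,000,000,000,000 = 784,000,000,000,000 bytes
difference = 78,017,116,176,384 bytes
78,017,116,176,384 / 1,000,000,000,000 = 78.017 TB

78.017 TB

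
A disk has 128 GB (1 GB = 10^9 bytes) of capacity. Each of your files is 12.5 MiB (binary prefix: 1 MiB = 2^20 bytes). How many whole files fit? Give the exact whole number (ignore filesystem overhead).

9,765

Capacity: 128 GB = 128,000,000,000 bytes
Per item: 12.5 MiB = 13,107,200 bytes
⌊128,000,000,000 / 13,107,200⌋ = 9,765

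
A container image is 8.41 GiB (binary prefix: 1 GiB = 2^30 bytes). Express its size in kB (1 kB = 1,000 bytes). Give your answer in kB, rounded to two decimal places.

8.41 GiB = 8.41 × 2^30 bytes = 9,030,168,739.84 bytes
1 kB = 10^3 bytes = 1,000 bytes
9,030,168,739.84 / 1,000 = 9,030,168.74 kB

9,030,168.74 kB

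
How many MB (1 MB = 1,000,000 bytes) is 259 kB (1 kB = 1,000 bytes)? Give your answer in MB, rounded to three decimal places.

0.259 MB

259 kB = 259 × 10^3 bytes = 259,000 bytes
1 MB = 1,000,000 bytes
259,000 / 1,000,000 = 0.259 MB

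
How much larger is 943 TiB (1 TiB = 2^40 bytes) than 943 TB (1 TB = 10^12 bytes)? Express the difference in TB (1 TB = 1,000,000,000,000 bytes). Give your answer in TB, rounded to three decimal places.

93.839 TB

943 TiB = 943 × 1,099,511,627,776 = 1,036,839,464,992,768 bytes
943 TB = 943 × 1,000,000,000,000 = 943,000,000,000,000 bytes
difference = 93,839,464,992,768 bytes
93,839,464,992,768 / 1,000,000,000,000 = 93.839 TB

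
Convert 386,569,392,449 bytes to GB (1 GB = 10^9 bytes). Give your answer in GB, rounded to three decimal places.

386,569,392,449 bytes given.
1 GB = 1,000,000,000 bytes
386,569,392,449 / 1,000,000,000 = 386.569 GB

386.569 GB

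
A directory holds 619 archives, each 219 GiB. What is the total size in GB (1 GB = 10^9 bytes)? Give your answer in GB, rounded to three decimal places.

145,557.515 GB

Total = 619 × 219 GiB = 135,561 GiB
= 135,561 × 1,073,741,824 bytes = 145,557,515,403,264 bytes
1 GB = 1,000,000,000 bytes
145,557,515,403,264 / 1,000,000,000 = 145,557.515 GB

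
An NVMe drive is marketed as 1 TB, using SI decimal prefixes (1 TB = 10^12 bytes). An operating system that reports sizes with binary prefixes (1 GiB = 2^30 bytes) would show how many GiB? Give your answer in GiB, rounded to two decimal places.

931.32 GiB

1 TB × 1,000,000,000,000 bytes/TB = 1,000,000,000,000 bytes
1 GiB = 2^30 bytes = 1,073,741,824 bytes
1,000,000,000,000 / 1,073,741,824 = 931.32 GiB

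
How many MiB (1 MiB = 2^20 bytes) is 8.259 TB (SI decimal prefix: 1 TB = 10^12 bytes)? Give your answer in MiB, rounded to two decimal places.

7,876,396.18 MiB

8.259 TB = 8.259 × 10^12 bytes = 8,259,000,000,000 bytes
1 MiB = 2^20 bytes = 1,048,576 bytes
8,259,000,000,000 / 1,048,576 = 7,876,396.18 MiB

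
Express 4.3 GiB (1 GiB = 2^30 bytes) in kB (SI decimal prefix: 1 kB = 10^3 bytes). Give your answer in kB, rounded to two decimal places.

4,617,089.84 kB

4.3 GiB × 1,073,741,824 bytes/GiB = 4,617,089,843.2 bytes
1 kB = 1,000 bytes
4,617,089,843.2 / 1,000 = 4,617,089.84 kB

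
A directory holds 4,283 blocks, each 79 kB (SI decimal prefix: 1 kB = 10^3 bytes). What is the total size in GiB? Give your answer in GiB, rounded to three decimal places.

Total = 4,283 × 79 kB = 338,357 kB
= 338,357 × 1,000 bytes = 338,357,000 bytes
1 GiB = 1,073,741,824 bytes
338,357,000 / 1,073,741,824 = 0.315 GiB

0.315 GiB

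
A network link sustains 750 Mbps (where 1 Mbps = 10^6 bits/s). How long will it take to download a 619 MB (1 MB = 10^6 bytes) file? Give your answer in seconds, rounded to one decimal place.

619 MB = 619,000,000 bytes = 4,952,000,000 bits
750 Mbps = 750,000,000 bits/s
time = 4,952,000,000 / 750,000,000 = 6.6 s

6.6 seconds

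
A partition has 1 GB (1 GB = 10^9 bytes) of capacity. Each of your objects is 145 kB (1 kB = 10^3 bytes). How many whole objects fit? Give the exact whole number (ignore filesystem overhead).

6,896

Capacity: 1 GB = 1,000,000,000 bytes
Per item: 145 kB = 145,000 bytes
⌊1,000,000,000 / 145,000⌋ = 6,896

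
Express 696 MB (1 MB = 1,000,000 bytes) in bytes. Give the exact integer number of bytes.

696,000,000 bytes

696 × 1,000,000 = 696,000,000 bytes  (1 MB = 10^6 bytes)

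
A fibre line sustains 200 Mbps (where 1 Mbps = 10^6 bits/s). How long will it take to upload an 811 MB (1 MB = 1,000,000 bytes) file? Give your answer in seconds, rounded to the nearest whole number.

811 MB = 811,000,000 bytes = 6,488,000,000 bits
200 Mbps = 200,000,000 bits/s
time = 6,488,000,000 / 200,000,000 = 32 s

32 seconds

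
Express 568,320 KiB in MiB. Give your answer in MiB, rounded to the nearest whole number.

555 MiB

568,320 KiB = 568,320 × 2^10 bytes = 581,959,680 bytes
1 MiB = 2^20 bytes = 1,048,576 bytes
581,959,680 / 1,048,576 = 555 MiB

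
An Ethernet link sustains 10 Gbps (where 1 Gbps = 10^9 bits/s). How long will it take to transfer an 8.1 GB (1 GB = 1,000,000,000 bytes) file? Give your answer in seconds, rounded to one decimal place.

6.5 seconds

8.1 GB = 8,100,000,000 bytes = 64,800,000,000 bits
10 Gbps = 10,000,000,000 bits/s
time = 64,800,000,000 / 10,000,000,000 = 6.5 s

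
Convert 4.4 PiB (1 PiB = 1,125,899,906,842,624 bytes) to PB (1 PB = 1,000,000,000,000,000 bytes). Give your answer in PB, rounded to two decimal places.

4.95 PB

4.4 PiB × 1,125,899,906,842,624 bytes/PiB = 4,953,959,590,107,545.6 bytes
1 PB = 10^15 bytes = 1,000,000,000,000,000 bytes
4,953,959,590,107,545.6 / 1,000,000,000,000,000 = 4.95 PB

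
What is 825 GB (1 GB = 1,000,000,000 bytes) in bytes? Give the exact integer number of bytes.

825,000,000,000 bytes

825 × 1,000,000,000 = 825,000,000,000 bytes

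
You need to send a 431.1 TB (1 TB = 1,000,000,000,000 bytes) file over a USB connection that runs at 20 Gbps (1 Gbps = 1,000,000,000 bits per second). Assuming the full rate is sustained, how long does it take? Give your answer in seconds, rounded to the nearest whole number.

431.1 TB = 431,100,000,000,000 bytes = 3,448,800,000,000,000 bits
20 Gbps = 20,000,000,000 bits/s
time = 3,448,800,000,000,000 / 20,000,000,000 = 172,440 s

172,440 seconds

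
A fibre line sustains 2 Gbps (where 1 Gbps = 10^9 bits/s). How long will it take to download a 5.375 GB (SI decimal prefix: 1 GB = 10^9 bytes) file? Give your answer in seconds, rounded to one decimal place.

5.375 GB = 5,375,000,000 bytes = 43,000,000,000 bits
2 Gbps = 2,000,000,000 bits/s
time = 43,000,000,000 / 2,000,000,000 = 21.5 s

21.5 seconds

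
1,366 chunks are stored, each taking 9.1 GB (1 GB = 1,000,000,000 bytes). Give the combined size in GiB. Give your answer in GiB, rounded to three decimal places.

11,576.898 GiB

Total = 1,366 × 9.1 GB = 12430.6 GB
= 12430.6 × 1,000,000,000 bytes = 12,430,600,000,000 bytes
1 GiB = 1,073,741,824 bytes
12,430,600,000,000 / 1,073,741,824 = 11,576.898 GiB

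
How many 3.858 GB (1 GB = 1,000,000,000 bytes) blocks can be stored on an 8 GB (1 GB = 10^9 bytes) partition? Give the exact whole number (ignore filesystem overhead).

2

Capacity: 8 GB = 8,000,000,000 bytes
Per item: 3.858 GB = 3,858,000,000 bytes
⌊8,000,000,000 / 3,858,000,000⌋ = 2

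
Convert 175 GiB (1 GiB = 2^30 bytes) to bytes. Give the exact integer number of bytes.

175 × 1,073,741,824 = 187,904,819,200 bytes  (1 GiB = 2^30 bytes)

187,904,819,200 bytes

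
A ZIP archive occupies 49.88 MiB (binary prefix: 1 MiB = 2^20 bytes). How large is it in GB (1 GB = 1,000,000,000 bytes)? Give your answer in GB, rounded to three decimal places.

0.052 GB

49.88 MiB = 49.88 × 2^20 bytes = 52,302,970.88 bytes
1 GB = 10^9 bytes = 1,000,000,000 bytes
52,302,970.88 / 1,000,000,000 = 0.052 GB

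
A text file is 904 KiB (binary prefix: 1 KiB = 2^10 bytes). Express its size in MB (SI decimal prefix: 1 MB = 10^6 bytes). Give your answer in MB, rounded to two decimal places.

904 KiB × 1,024 bytes/KiB = 925,696 bytes
1 MB = 1,000,000 bytes
925,696 / 1,000,000 = 0.93 MB

0.93 MB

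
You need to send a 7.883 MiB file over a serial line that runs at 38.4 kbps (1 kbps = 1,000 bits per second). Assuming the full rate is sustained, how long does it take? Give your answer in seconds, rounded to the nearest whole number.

7.883 MiB = 8,265,924.608 bytes = 66,127,396.864 bits
38.4 kbps = 38,400 bits/s
time = 66,127,396.864 / 38,400 = 1,722 s

1,722 seconds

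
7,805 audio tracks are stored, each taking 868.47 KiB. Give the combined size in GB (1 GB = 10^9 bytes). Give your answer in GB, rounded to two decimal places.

6.94 GB

Total = 7,805 × 868.47 KiB = 6778408.35 KiB
= 6778408.35 × 1,024 bytes = 6,941,090,150.4 bytes
1 GB = 1,000,000,000 bytes
6,941,090,150.4 / 1,000,000,000 = 6.94 GB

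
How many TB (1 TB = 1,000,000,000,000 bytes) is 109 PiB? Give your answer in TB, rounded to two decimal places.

122,723.09 TB

109 PiB = 109 × 2^50 bytes = 122,723,089,845,846,016 bytes
1 TB = 10^12 bytes = 1,000,000,000,000 bytes
122,723,089,845,846,016 / 1,000,000,000,000 = 122,723.09 TB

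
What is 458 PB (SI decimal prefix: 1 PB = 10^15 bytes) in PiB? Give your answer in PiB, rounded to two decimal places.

458 PB = 458 × 10^15 bytes = 458,000,000,000,000,000 bytes
1 PiB = 2^50 bytes = 1,125,899,906,842,624 bytes
458,000,000,000,000,000 / 1,125,899,906,842,624 = 406.79 PiB

406.79 PiB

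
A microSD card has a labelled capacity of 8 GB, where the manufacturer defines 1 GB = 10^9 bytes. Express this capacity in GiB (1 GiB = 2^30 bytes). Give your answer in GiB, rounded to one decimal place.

8 GB = 8 × 10^9 bytes = 8,000,000,000 bytes
1 GiB = 2^30 bytes = 1,073,741,824 bytes
8,000,000,000 / 1,073,741,824 = 7.5 GiB

7.5 GiB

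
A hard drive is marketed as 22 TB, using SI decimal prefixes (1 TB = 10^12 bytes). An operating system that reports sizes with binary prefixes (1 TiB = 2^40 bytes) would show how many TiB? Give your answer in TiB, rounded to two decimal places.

20.01 TiB

22 TB × 1,000,000,000,000 bytes/TB = 22,000,000,000,000 bytes
1 TiB = 2^40 bytes = 1,099,511,627,776 bytes
22,000,000,000,000 / 1,099,511,627,776 = 20.01 TiB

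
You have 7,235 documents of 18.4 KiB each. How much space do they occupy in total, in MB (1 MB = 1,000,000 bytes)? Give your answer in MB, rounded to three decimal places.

Total = 7,235 × 18.4 KiB = 133,124 KiB
= 133,124 × 1,024 bytes = 136,318,976 bytes
1 MB = 1,000,000 bytes
136,318,976 / 1,000,000 = 136.319 MB

136.319 MB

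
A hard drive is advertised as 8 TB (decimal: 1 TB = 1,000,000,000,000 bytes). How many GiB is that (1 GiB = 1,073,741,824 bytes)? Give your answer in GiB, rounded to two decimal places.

7,450.58 GiB

8 TB = 8 × 10^12 bytes = 8,000,000,000,000 bytes
1 GiB = 1,073,741,824 bytes
8,000,000,000,000 / 1,073,741,824 = 7,450.58 GiB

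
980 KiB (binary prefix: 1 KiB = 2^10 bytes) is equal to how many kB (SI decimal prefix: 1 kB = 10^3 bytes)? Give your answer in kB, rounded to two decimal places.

980 KiB = 980 × 2^10 bytes = 1,003,520 bytes
1 kB = 10^3 bytes = 1,000 bytes
1,003,520 / 1,000 = 1,003.52 kB

1,003.52 kB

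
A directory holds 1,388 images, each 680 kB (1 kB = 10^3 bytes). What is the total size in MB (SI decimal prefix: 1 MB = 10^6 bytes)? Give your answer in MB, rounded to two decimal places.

943.84 MB

Total = 1,388 × 680 kB = 943,840 kB
= 943,840 × 1,000 bytes = 943,840,000 bytes
1 MB = 1,000,000 bytes
943,840,000 / 1,000,000 = 943.84 MB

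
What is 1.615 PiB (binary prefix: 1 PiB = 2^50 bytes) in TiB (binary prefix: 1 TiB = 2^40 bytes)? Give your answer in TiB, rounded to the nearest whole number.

1.615 PiB = 1.615 × 2^50 bytes = 1,818,328,349,550,837.76 bytes
1 TiB = 2^40 bytes = 1,099,511,627,776 bytes
1,818,328,349,550,837.76 / 1,099,511,627,776 = 1,654 TiB

1,654 TiB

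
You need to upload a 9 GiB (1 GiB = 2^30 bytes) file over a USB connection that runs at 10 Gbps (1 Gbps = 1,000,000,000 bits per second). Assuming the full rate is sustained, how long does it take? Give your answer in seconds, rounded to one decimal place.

9 GiB = 9,663,676,416 bytes = 77,309,411,328 bits
10 Gbps = 10,000,000,000 bits/s
time = 77,309,411,328 / 10,000,000,000 = 7.7 s

7.7 seconds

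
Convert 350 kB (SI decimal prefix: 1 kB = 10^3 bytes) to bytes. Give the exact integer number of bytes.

350,000 bytes

350 × 1,000 = 350,000 bytes  (1 kB = 10^3 bytes)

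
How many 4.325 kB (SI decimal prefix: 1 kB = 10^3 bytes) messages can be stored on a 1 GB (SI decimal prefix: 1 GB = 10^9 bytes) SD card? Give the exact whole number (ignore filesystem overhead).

231,213

Capacity: 1 GB = 1,000,000,000 bytes
Per item: 4.325 kB = 4,325 bytes
⌊1,000,000,000 / 4,325⌋ = 231,213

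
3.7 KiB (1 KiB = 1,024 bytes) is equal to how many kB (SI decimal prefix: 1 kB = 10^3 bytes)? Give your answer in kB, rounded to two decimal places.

3.7 KiB × 1,024 bytes/KiB = 3,788.8 bytes
1 kB = 10^3 bytes = 1,000 bytes
3,788.8 / 1,000 = 3.79 kB

3.79 kB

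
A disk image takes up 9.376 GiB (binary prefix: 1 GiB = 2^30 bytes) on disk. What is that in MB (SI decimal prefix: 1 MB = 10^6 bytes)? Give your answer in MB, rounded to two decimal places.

10,067.40 MB

9.376 GiB × 1,073,741,824 bytes/GiB = 10,067,403,341.824 bytes
1 MB = 10^6 bytes = 1,000,000 bytes
10,067,403,341.824 / 1,000,000 = 10,067.40 MB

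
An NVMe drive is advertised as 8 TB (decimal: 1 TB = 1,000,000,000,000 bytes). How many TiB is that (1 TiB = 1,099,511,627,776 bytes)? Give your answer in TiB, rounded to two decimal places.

7.28 TiB

8 TB × 1,000,000,000,000 bytes/TB = 8,000,000,000,000 bytes
1 TiB = 2^40 bytes = 1,099,511,627,776 bytes
8,000,000,000,000 / 1,099,511,627,776 = 7.28 TiB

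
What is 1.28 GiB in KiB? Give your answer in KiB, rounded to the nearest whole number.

1,342,177 KiB

1.28 GiB = 1.28 × 2^30 bytes = 1,374,389,534.72 bytes
1 KiB = 1,024 bytes
1,374,389,534.72 / 1,024 = 1,342,177 KiB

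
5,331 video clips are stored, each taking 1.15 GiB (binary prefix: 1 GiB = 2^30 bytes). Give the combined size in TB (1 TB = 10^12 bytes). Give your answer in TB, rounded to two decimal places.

Total = 5,331 × 1.15 GiB = 6130.65 GiB
= 6130.65 × 1,073,741,824 bytes = 6,582,735,313,305.6 bytes
1 TB = 1,000,000,000,000 bytes
6,582,735,313,305.6 / 1,000,000,000,000 = 6.58 TB

6.58 TB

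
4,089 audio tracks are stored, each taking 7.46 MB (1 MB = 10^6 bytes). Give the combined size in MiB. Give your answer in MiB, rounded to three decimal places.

29,090.824 MiB

Total = 4,089 × 7.46 MB = 30503.94 MB
= 30503.94 × 1,000,000 bytes = 30,503,940,000 bytes
1 MiB = 1,048,576 bytes
30,503,940,000 / 1,048,576 = 29,090.824 MiB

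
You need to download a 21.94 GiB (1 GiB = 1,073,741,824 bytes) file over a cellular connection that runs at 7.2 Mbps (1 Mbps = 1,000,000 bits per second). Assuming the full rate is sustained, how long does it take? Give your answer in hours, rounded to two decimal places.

21.94 GiB = 23,557,895,618.56 bytes = 188,463,164,948.48 bits
7.2 Mbps = 7,200,000 bits/s
time = 188,463,164,948.48 / 7,200,000 = 26,175.4396 s
26,175.4396 s / 3600 = 7.27 hours

7.27 hours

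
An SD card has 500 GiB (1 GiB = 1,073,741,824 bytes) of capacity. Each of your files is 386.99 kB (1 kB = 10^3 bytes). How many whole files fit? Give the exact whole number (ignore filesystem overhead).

1,387,299

Capacity: 500 GiB = 536,870,912,000 bytes
Per item: 386.99 kB = 386,990 bytes
⌊536,870,912,000 / 386,990⌋ = 1,387,299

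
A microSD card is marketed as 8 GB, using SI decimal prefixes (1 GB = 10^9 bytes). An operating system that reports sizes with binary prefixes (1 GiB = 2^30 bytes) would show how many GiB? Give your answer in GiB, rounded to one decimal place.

8 GB = 8 × 10^9 bytes = 8,000,000,000 bytes
1 GiB = 1,073,741,824 bytes
8,000,000,000 / 1,073,741,824 = 7.5 GiB

7.5 GiB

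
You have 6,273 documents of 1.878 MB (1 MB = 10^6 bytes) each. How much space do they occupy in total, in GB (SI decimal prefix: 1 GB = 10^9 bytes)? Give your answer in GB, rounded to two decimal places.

Total = 6,273 × 1.878 MB = 11780.694 MB
= 11780.694 × 1,000,000 bytes = 11,780,694,000 bytes
1 GB = 1,000,000,000 bytes
11,780,694,000 / 1,000,000,000 = 11.78 GB

11.78 GB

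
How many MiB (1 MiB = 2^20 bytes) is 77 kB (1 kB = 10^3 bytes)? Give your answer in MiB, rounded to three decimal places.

0.073 MiB

77 kB = 77 × 10^3 bytes = 77,000 bytes
1 MiB = 1,048,576 bytes
77,000 / 1,048,576 = 0.073 MiB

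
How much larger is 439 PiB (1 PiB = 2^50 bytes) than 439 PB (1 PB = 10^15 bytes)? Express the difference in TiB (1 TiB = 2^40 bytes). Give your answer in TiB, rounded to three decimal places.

50,267.826 TiB

439 PiB = 439 × 1,125,899,906,842,624 = 494,270,059,103,911,936 bytes
439 PB = 439 × 1,000,000,000,000,000 = 439,000,000,000,000,000 bytes
difference = 55,270,059,103,911,936 bytes
55,270,059,103,911,936 / 1,099,511,627,776 = 50,267.826 TiB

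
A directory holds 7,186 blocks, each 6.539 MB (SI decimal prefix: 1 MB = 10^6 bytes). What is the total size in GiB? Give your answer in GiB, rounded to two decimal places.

Total = 7,186 × 6.539 MB = 46989.254 MB
= 46989.254 × 1,000,000 bytes = 46,989,254,000 bytes
1 GiB = 1,073,741,824 bytes
46,989,254,000 / 1,073,741,824 = 43.76 GiB

43.76 GiB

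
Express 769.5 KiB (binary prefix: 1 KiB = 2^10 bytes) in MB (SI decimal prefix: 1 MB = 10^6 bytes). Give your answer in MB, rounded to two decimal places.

769.5 KiB = 769.5 × 2^10 bytes = 787,968 bytes
1 MB = 1,000,000 bytes
787,968 / 1,000,000 = 0.79 MB

0.79 MB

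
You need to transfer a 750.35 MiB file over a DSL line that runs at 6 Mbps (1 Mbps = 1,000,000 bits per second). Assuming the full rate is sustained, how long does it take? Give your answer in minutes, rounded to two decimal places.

17.48 minutes

750.35 MiB = 786,799,001.6 bytes = 6,294,392,012.8 bits
6 Mbps = 6,000,000 bits/s
time = 6,294,392,012.8 / 6,000,000 = 1,049.065 s
1,049.065 s / 60 = 17.48 minutes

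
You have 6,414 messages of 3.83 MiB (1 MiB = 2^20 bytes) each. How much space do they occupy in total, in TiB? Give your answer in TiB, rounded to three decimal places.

Total = 6,414 × 3.83 MiB = 24565.62 MiB
= 24565.62 × 1,048,576 bytes = 25,758,919,557.12 bytes
1 TiB = 1,099,511,627,776 bytes
25,758,919,557.12 / 1,099,511,627,776 = 0.023 TiB

0.023 TiB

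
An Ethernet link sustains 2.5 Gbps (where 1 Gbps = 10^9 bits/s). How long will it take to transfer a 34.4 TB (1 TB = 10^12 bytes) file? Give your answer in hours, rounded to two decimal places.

30.58 hours

34.4 TB = 34,400,000,000,000 bytes = 275,200,000,000,000 bits
2.5 Gbps = 2,500,000,000 bits/s
time = 275,200,000,000,000 / 2,500,000,000 = 110,080.0000 s
110,080.0000 s / 3600 = 30.58 hours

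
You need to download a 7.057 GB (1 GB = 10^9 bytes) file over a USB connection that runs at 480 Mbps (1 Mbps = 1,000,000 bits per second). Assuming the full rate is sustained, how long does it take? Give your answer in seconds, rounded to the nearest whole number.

7.057 GB = 7,057,000,000 bytes = 56,456,000,000 bits
480 Mbps = 480,000,000 bits/s
time = 56,456,000,000 / 480,000,000 = 118 s

118 seconds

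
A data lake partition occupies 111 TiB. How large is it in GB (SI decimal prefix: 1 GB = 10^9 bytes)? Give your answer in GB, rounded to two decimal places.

111 TiB × 1,099,511,627,776 bytes/TiB = 122,045,790,683,136 bytes
1 GB = 1,000,000,000 bytes
122,045,790,683,136 / 1,000,000,000 = 122,045.79 GB

122,045.79 GB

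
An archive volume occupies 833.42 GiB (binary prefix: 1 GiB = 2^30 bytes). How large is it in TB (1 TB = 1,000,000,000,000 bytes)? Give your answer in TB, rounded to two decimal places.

0.89 TB

833.42 GiB = 833.42 × 2^30 bytes = 894,877,910,958.08 bytes
1 TB = 1,000,000,000,000 bytes
894,877,910,958.08 / 1,000,000,000,000 = 0.89 TB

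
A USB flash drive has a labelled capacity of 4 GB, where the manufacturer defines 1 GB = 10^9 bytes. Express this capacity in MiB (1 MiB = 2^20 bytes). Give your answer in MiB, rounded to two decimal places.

3,814.70 MiB

4 GB × 1,000,000,000 bytes/GB = 4,000,000,000 bytes
1 MiB = 1,048,576 bytes
4,000,000,000 / 1,048,576 = 3,814.70 MiB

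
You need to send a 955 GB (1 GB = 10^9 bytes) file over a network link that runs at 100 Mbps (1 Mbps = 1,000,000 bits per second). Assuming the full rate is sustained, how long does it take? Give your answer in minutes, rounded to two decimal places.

955 GB = 955,000,000,000 bytes = 7,640,000,000,000 bits
100 Mbps = 100,000,000 bits/s
time = 7,640,000,000,000 / 100,000,000 = 76,400.000 s
76,400.000 s / 60 = 1,273.33 minutes

1,273.33 minutes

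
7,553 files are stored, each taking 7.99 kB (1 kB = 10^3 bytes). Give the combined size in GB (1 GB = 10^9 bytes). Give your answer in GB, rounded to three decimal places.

0.060 GB

Total = 7,553 × 7.99 kB = 60348.47 kB
= 60348.47 × 1,000 bytes = 60,348,470 bytes
1 GB = 1,000,000,000 bytes
60,348,470 / 1,000,000,000 = 0.060 GB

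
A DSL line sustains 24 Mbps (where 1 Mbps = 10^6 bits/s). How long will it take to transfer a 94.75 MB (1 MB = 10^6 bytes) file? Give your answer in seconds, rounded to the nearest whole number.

94.75 MB = 94,750,000 bytes = 758,000,000 bits
24 Mbps = 24,000,000 bits/s
time = 758,000,000 / 24,000,000 = 32 s

32 seconds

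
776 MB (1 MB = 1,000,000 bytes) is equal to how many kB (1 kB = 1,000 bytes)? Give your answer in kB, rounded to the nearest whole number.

776,000 kB

776 MB × 1,000,000 bytes/MB = 776,000,000 bytes
1 kB = 1,000 bytes
776,000,000 / 1,000 = 776,000 kB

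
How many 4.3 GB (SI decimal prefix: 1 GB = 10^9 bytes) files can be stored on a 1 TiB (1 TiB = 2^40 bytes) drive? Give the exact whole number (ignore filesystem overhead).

255

Capacity: 1 TiB = 1,099,511,627,776 bytes
Per item: 4.3 GB = 4,300,000,000 bytes
⌊1,099,511,627,776 / 4,300,000,000⌋ = 255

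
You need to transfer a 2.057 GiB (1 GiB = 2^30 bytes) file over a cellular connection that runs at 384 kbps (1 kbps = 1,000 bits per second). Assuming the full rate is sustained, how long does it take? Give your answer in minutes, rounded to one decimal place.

766.9 minutes

2.057 GiB = 2,208,686,931.968 bytes = 17,669,495,455.744 bits
384 kbps = 384,000 bits/s
time = 17,669,495,455.744 / 384,000 = 46,014.31 s
46,014.31 s / 60 = 766.9 minutes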